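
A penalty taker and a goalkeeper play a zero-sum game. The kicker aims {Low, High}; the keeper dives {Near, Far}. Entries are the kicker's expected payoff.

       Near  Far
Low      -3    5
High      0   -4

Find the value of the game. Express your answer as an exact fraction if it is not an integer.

-1

Row minima: Low → -3, High → -4; maximin = -3.
Column maxima: Near → 0, Far → 5; minimax = 0.
-3 ≠ 0, so there is no saddle point; optimal play is mixed.
Let the kicker play Low with probability p. Expected payoff against Near: (-3)p + 0(1−p) = −3p; against Far: 5p + (-4)(1−p) = 9p − 4.
Setting these equal: −3p = 9p − 4 ⇒ −12p = -4 ⇒ p = 1/3, and the value is (-3)·(1/3) = -1.
For the keeper: with q = P(Near), equating Low's and High's payoffs gives −8q + 5 = 4q − 4 ⇒ q = 3/4.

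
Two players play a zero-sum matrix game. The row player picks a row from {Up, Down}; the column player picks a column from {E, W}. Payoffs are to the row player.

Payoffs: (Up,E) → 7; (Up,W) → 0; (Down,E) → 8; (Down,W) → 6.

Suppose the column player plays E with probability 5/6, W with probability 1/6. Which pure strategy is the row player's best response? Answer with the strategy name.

Expected payoff of Up: (5/6)·7 + (1/6)·0 = 35/6.
Expected payoff of Down: (5/6)·8 + (1/6)·6 = 23/3.
The largest is 23/3, so the row player's best response is Down.

Down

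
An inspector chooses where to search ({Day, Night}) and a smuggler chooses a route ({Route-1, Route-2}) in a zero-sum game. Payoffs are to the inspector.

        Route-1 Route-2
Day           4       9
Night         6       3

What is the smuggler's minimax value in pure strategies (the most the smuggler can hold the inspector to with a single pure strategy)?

Column maxima: Route-1 → 6, Route-2 → 9.
The smallest of these is 6.

6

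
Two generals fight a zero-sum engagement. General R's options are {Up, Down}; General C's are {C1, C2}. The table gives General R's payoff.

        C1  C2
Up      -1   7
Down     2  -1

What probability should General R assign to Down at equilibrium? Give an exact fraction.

8/11

Row minima: Up → -1, Down → -1; maximin = -1.
Column maxima: C1 → 2, C2 → 7; minimax = 2.
-1 ≠ 2, so there is no saddle point; optimal play is mixed.
Let General R play Up with probability p. Expected payoff against C1: (-1)p + 2(1−p) = −3p + 2; against C2: 7p + (-1)(1−p) = 8p − 1.
Setting these equal: −3p + 2 = 8p − 1 ⇒ −11p = -3 ⇒ p = 3/11, and the value is (-3)·(3/11) + 2 = 13/11.
For General C: with q = P(C1), equating Up's and Down's payoffs gives −8q + 7 = 3q − 1 ⇒ q = 8/11.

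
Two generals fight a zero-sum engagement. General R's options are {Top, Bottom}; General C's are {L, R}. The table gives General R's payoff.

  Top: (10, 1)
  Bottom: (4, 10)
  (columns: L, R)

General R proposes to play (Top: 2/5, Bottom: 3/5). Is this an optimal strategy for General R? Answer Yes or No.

Yes

Against L this mix gives (2/5)·10 + (3/5)·4 = 32/5.
Against R this mix gives (2/5)·1 + (3/5)·10 = 32/5.
All of General C's active replies (L, R) yield 32/5, and no column does worse for General R. The mix makes General C indifferent and guarantees 32/5, so it is optimal.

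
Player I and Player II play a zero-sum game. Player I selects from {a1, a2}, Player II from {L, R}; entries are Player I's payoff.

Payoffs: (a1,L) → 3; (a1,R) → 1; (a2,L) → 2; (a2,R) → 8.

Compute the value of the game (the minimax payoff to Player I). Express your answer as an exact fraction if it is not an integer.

11/4

Row minima: a1 → 1, a2 → 2; maximin = 2.
Column maxima: L → 3, R → 8; minimax = 3.
2 ≠ 3, so there is no saddle point; optimal play is mixed.
Let Player I play a1 with probability p. Expected payoff against L: 3p + 2(1−p) = p + 2; against R: 1p + 8(1−p) = −7p + 8.
Setting these equal: p + 2 = −7p + 8 ⇒ 8p = 6 ⇒ p = 3/4, and the value is (1)·(3/4) + 2 = 11/4.
For Player II: with q = P(L), equating a1's and a2's payoffs gives 2q + 1 = −6q + 8 ⇒ q = 7/8.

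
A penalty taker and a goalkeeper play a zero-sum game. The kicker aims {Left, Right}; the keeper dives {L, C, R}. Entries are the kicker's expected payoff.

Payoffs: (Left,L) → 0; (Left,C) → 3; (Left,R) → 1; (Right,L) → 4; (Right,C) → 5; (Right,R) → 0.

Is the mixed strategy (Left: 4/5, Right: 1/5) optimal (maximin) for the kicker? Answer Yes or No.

Yes

Against L this mix gives (4/5)·0 + (1/5)·4 = 4/5.
Against C this mix gives (4/5)·3 + (1/5)·5 = 17/5.
Against R this mix gives (4/5)·1 + (1/5)·0 = 4/5.
All of the keeper's active replies (L, R) yield 4/5, and no column does worse for the kicker. The mix makes the keeper indifferent and guarantees 4/5, so it is optimal.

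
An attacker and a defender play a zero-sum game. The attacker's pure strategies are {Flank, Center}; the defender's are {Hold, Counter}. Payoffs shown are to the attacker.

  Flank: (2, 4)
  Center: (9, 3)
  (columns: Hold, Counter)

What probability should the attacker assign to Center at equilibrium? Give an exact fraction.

Row minima: Flank → 2, Center → 3; maximin = 3.
Column maxima: Hold → 9, Counter → 4; minimax = 4.
3 ≠ 4, so there is no saddle point; optimal play is mixed.
Let the attacker play Flank with probability p. Expected payoff against Hold: 2p + 9(1−p) = −7p + 9; against Counter: 4p + 3(1−p) = p + 3.
Setting these equal: −7p + 9 = p + 3 ⇒ −8p = -6 ⇒ p = 3/4, and the value is (-7)·(3/4) + 9 = 15/4.
For the defender: with q = P(Hold), equating Flank's and Center's payoffs gives −2q + 4 = 6q + 3 ⇒ q = 1/8.

1/4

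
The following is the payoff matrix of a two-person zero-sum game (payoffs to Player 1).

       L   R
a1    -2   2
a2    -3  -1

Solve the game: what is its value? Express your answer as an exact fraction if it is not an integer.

Row minima: a1 → -2, a2 → -3; maximin = -2.
Column maxima: L → -2, R → 2; minimax = -2.
Since maximin = minimax = -2, there is a saddle point and the value is -2.

-2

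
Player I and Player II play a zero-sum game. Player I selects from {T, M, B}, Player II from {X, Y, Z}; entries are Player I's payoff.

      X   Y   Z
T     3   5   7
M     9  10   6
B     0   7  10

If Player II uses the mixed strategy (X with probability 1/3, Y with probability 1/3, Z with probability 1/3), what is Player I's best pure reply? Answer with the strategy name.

M

Expected payoff of T: (1/3)·3 + (1/3)·5 + (1/3)·7 = 5.
Expected payoff of M: (1/3)·9 + (1/3)·10 + (1/3)·6 = 25/3.
Expected payoff of B: (1/3)·0 + (1/3)·7 + (1/3)·10 = 17/3.
The largest is 25/3, so Player I's best response is M.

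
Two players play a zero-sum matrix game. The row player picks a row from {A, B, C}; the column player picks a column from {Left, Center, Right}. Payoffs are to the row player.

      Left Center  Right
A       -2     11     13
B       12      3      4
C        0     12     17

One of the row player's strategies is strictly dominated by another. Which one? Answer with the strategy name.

A

C gives a strictly higher payoff than A against every column: 0 > -2, 12 > 11, 17 > 13.
So A is strictly dominated and the row player never plays it.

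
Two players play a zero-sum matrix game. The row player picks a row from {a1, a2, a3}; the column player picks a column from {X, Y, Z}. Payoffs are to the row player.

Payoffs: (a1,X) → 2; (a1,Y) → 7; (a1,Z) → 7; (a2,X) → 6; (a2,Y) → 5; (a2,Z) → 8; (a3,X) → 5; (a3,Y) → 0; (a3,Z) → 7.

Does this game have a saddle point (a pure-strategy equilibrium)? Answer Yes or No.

No

Row minima: a1 → 2, a2 → 5, a3 → 0; maximin = 5.
Column maxima: X → 6, Y → 7, Z → 8; minimax = 6.
5 ≠ 6, so no pure-strategy equilibrium exists.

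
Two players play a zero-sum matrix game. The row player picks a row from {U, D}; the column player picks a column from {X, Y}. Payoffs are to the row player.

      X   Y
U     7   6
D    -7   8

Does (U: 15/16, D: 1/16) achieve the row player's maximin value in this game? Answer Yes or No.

Yes

Against X this mix gives (15/16)·7 + (1/16)·(-7) = 49/8.
Against Y this mix gives (15/16)·6 + (1/16)·8 = 49/8.
All of the column player's active replies (X, Y) yield 49/8, and no column does worse for the row player. The mix makes the column player indifferent and guarantees 49/8, so it is optimal.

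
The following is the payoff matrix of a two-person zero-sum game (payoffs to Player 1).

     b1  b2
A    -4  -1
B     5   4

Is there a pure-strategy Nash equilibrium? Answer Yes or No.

Yes

Row minima: A → -4, B → 4; maximin = 4.
Column maxima: b1 → 5, b2 → 4; minimax = 4.
maximin = minimax = 4, so a saddle point exists.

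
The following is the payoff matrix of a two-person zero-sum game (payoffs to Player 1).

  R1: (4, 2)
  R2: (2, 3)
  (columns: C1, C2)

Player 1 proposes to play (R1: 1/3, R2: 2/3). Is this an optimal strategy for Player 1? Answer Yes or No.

Against C1 this mix gives (1/3)·4 + (2/3)·2 = 8/3.
Against C2 this mix gives (1/3)·2 + (2/3)·3 = 8/3.
All of Player 2's active replies (C1, C2) yield 8/3, and no column does worse for Player 1. The mix makes Player 2 indifferent and guarantees 8/3, so it is optimal.

Yes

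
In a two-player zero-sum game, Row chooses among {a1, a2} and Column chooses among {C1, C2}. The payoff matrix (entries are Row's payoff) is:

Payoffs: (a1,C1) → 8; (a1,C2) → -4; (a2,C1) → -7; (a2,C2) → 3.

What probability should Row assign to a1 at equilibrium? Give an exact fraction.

Row minima: a1 → -4, a2 → -7; maximin = -4.
Column maxima: C1 → 8, C2 → 3; minimax = 3.
-4 ≠ 3, so there is no saddle point; optimal play is mixed.
Let Row play a1 with probability p. Expected payoff against C1: 8p + (-7)(1−p) = 15p − 7; against C2: (-4)p + 3(1−p) = −7p + 3.
Setting these equal: 15p − 7 = −7p + 3 ⇒ 22p = 10 ⇒ p = 5/11, and the value is (15)·(5/11) − 7 = -2/11.
For Column: with q = P(C1), equating a1's and a2's payoffs gives 12q − 4 = −10q + 3 ⇒ q = 7/22.

5/11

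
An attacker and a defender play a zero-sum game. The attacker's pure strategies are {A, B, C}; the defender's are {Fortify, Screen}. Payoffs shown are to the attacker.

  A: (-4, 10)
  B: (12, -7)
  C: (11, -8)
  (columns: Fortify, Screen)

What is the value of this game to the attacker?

92/33

Row minima: A → -4, B → -7, C → -8; maximin = -4.
Column maxima: Fortify → 12, Screen → 10; minimax = 10.
-4 ≠ 10, so there is no saddle point; optimal play is mixed.
C is strictly dominated by B, so the attacker never plays it.
On the remaining 2×2 (A, B vs Fortify, Screen):
Let the attacker play A with probability p. Expected payoff against Fortify: (-4)p + 12(1−p) = −16p + 12; against Screen: 10p + (-7)(1−p) = 17p − 7.
Setting these equal: −16p + 12 = 17p − 7 ⇒ −33p = -19 ⇒ p = 19/33, and the value is (-16)·(19/33) + 12 = 92/33.
For the defender: with q = P(Fortify), equating A's and B's payoffs gives −14q + 10 = 19q − 7 ⇒ q = 17/33.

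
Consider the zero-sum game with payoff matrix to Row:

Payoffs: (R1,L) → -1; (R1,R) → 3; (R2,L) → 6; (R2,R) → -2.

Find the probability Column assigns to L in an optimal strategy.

Row minima: R1 → -1, R2 → -2; maximin = -1.
Column maxima: L → 6, R → 3; minimax = 3.
-1 ≠ 3, so there is no saddle point; optimal play is mixed.
Let Row play R1 with probability p. Expected payoff against L: (-1)p + 6(1−p) = −7p + 6; against R: 3p + (-2)(1−p) = 5p − 2.
Setting these equal: −7p + 6 = 5p − 2 ⇒ −12p = -8 ⇒ p = 2/3, and the value is (-7)·(2/3) + 6 = 4/3.
For Column: with q = P(L), equating R1's and R2's payoffs gives −4q + 3 = 8q − 2 ⇒ q = 5/12.

5/12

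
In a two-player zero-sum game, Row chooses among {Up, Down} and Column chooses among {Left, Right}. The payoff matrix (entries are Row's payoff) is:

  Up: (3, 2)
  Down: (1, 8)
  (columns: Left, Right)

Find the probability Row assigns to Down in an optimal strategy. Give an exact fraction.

1/8

Row minima: Up → 2, Down → 1; maximin = 2.
Column maxima: Left → 3, Right → 8; minimax = 3.
2 ≠ 3, so there is no saddle point; optimal play is mixed.
Let Row play Up with probability p. Expected payoff against Left: 3p + 1(1−p) = 2p + 1; against Right: 2p + 8(1−p) = −6p + 8.
Setting these equal: 2p + 1 = −6p + 8 ⇒ 8p = 7 ⇒ p = 7/8, and the value is (2)·(7/8) + 1 = 11/4.
For Column: with q = P(Left), equating Up's and Down's payoffs gives q + 2 = −7q + 8 ⇒ q = 3/4.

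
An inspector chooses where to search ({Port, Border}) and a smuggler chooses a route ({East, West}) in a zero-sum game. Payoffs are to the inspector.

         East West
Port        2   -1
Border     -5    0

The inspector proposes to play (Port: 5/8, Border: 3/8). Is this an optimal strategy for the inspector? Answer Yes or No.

Yes

Against East this mix gives (5/8)·2 + (3/8)·(-5) = -5/8.
Against West this mix gives (5/8)·(-1) + (3/8)·0 = -5/8.
All of the smuggler's active replies (East, West) yield -5/8, and no column does worse for the inspector. The mix makes the smuggler indifferent and guarantees -5/8, so it is optimal.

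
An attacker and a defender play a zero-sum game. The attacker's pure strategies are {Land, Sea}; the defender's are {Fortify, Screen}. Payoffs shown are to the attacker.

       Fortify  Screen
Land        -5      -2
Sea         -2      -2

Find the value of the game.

-2

Row minima: Land → -5, Sea → -2; maximin = -2.
Column maxima: Fortify → -2, Screen → -2; minimax = -2.
Since maximin = minimax = -2, there is a saddle point and the value is -2.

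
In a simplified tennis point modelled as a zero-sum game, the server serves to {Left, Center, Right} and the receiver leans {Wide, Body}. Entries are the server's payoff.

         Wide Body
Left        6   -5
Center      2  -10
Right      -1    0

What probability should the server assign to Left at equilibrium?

Row minima: Left → -5, Center → -10, Right → -1; maximin = -1.
Column maxima: Wide → 6, Body → 0; minimax = 0.
-1 ≠ 0, so there is no saddle point; optimal play is mixed.
Center is strictly dominated by Left, so the server never plays it.
On the remaining 2×2 (Left, Right vs Wide, Body):
Let the server play Left with probability p. Expected payoff against Wide: 6p + (-1)(1−p) = 7p − 1; against Body: (-5)p + 0(1−p) = −5p.
Setting these equal: 7p − 1 = −5p ⇒ 12p = 1 ⇒ p = 1/12, and the value is (7)·(1/12) − 1 = -5/12.
For the receiver: with q = P(Wide), equating Left's and Right's payoffs gives 11q − 5 = −q ⇒ q = 5/12.

1/12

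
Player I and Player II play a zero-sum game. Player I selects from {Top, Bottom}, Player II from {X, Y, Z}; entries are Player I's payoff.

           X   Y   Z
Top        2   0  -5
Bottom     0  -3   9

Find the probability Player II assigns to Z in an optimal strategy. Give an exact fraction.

3/17

Row minima: Top → -5, Bottom → -3; maximin = -3.
Column maxima: X → 2, Y → 0, Z → 9; minimax = 0.
-3 ≠ 0, so there is no saddle point; optimal play is mixed.
X is strictly dominated by Y (it gives Player I strictly more in every row), so Player II never plays it.
On the remaining 2×2 (Top, Bottom vs Y, Z):
Let Player I play Top with probability p. Expected payoff against Y: 0p + (-3)(1−p) = 3p − 3; against Z: (-5)p + 9(1−p) = −14p + 9.
Setting these equal: 3p − 3 = −14p + 9 ⇒ 17p = 12 ⇒ p = 12/17, and the value is (3)·(12/17) − 3 = -15/17.
For Player II: with q = P(Y), equating Top's and Bottom's payoffs gives 5q − 5 = −12q + 9 ⇒ q = 14/17.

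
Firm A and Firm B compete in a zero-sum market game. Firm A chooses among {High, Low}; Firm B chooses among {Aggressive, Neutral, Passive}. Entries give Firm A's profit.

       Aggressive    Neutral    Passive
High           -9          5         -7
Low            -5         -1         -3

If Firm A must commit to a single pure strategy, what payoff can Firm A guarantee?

Row minima: High → -9, Low → -5.
The best of these is -5.

-5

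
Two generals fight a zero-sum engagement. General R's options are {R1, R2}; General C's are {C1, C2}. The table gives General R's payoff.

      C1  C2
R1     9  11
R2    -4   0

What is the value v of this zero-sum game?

9

Row minima: R1 → 9, R2 → -4; maximin = 9.
Column maxima: C1 → 9, C2 → 11; minimax = 9.
Since maximin = minimax = 9, there is a saddle point and the value is 9.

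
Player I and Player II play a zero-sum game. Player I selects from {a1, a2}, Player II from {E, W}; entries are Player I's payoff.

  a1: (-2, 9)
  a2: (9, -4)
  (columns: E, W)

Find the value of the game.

Row minima: a1 → -2, a2 → -4; maximin = -2.
Column maxima: E → 9, W → 9; minimax = 9.
-2 ≠ 9, so there is no saddle point; optimal play is mixed.
Let Player I play a1 with probability p. Expected payoff against E: (-2)p + 9(1−p) = −11p + 9; against W: 9p + (-4)(1−p) = 13p − 4.
Setting these equal: −11p + 9 = 13p − 4 ⇒ −24p = -13 ⇒ p = 13/24, and the value is (-11)·(13/24) + 9 = 73/24.
For Player II: with q = P(E), equating a1's and a2's payoffs gives −11q + 9 = 13q − 4 ⇒ q = 13/24.

73/24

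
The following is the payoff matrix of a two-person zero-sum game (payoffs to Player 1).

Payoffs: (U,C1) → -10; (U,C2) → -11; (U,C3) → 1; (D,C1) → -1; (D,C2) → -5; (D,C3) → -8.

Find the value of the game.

Row minima: U → -11, D → -8; maximin = -8.
Column maxima: C1 → -1, C2 → -5, C3 → 1; minimax = -5.
-8 ≠ -5, so there is no saddle point; optimal play is mixed.
C1 is strictly dominated by C2 (it gives Player 1 strictly more in every row), so Player 2 never plays it.
On the remaining 2×2 (U, D vs C2, C3):
Let Player 1 play U with probability p. Expected payoff against C2: (-11)p + (-5)(1−p) = −6p − 5; against C3: 1p + (-8)(1−p) = 9p − 8.
Setting these equal: −6p − 5 = 9p − 8 ⇒ −15p = -3 ⇒ p = 1/5, and the value is (-6)·(1/5) − 5 = -31/5.
For Player 2: with q = P(C2), equating U's and D's payoffs gives −12q + 1 = 3q − 8 ⇒ q = 3/5.

-31/5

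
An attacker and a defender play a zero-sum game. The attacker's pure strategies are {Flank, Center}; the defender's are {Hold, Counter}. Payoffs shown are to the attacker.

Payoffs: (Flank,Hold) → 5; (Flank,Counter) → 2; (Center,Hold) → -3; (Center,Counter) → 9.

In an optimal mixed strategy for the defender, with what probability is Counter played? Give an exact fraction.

Row minima: Flank → 2, Center → -3; maximin = 2.
Column maxima: Hold → 5, Counter → 9; minimax = 5.
2 ≠ 5, so there is no saddle point; optimal play is mixed.
Let the attacker play Flank with probability p. Expected payoff against Hold: 5p + (-3)(1−p) = 8p − 3; against Counter: 2p + 9(1−p) = −7p + 9.
Setting these equal: 8p − 3 = −7p + 9 ⇒ 15p = 12 ⇒ p = 4/5, and the value is (8)·(4/5) − 3 = 17/5.
For the defender: with q = P(Hold), equating Flank's and Center's payoffs gives 3q + 2 = −12q + 9 ⇒ q = 7/15.

8/15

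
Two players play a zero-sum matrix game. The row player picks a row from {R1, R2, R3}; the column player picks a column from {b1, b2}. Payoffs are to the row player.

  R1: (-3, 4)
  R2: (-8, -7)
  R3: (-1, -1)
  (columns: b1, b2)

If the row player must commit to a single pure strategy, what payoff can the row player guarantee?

Row minima: R1 → -3, R2 → -8, R3 → -1.
The best of these is -1.

-1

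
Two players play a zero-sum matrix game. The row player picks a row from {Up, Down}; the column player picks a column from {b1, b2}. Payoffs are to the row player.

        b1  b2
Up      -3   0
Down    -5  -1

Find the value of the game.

Row minima: Up → -3, Down → -5; maximin = -3.
Column maxima: b1 → -3, b2 → 0; minimax = -3.
Since maximin = minimax = -3, there is a saddle point and the value is -3.

-3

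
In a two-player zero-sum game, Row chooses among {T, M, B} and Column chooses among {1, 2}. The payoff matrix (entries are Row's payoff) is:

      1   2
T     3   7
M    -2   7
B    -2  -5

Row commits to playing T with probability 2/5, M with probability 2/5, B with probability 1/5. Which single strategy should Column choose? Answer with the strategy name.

1

If Column plays 1, Row's expected payoff is (2/5)·3 + (2/5)·(-2) + (1/5)·(-2) = 0.
If Column plays 2, Row's expected payoff is (2/5)·7 + (2/5)·7 + (1/5)·(-5) = 23/5.
Column minimizes Row's payoff; the smallest is 0, so the best response is 1.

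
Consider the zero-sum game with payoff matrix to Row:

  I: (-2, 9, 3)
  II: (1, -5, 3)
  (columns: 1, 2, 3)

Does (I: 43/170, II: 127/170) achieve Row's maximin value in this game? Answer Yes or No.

No

Against 1 this mix gives (43/170)·(-2) + (127/170)·1 = 41/170.
Against 2 this mix gives (43/170)·9 + (127/170)·(-5) = -124/85.
Against 3 this mix gives (43/170)·3 + (127/170)·3 = 3.
Column will play 2, holding Row to -124/85. Shifting weight toward the row that does better against 2 would raise this floor (the equalizing mix achieves -1/17 against both 2 and 1), so the proposed strategy is not optimal.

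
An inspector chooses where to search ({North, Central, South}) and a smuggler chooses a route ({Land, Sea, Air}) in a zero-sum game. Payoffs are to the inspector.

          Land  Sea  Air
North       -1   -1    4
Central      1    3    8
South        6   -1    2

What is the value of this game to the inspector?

19/9

Row minima: North → -1, Central → 1, South → -1; maximin = 1.
Column maxima: Land → 6, Sea → 3, Air → 8; minimax = 3.
1 ≠ 3, so there is no saddle point; optimal play is mixed.
North is strictly dominated by Central, so the inspector never plays it.
Air is strictly dominated by Sea (it gives the inspector strictly more in every row), so the smuggler never plays it.
On the remaining 2×2 (Central, South vs Land, Sea):
Let the inspector play Central with probability p. Expected payoff against Land: 1p + 6(1−p) = −5p + 6; against Sea: 3p + (-1)(1−p) = 4p − 1.
Setting these equal: −5p + 6 = 4p − 1 ⇒ −9p = -7 ⇒ p = 7/9, and the value is (-5)·(7/9) + 6 = 19/9.
For the smuggler: with q = P(Land), equating Central's and South's payoffs gives −2q + 3 = 7q − 1 ⇒ q = 4/9.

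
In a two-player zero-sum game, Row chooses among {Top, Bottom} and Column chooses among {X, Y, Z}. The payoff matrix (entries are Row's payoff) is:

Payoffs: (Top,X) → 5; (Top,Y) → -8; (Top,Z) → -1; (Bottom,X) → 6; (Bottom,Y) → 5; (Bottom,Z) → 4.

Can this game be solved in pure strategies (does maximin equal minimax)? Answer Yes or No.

Row minima: Top → -8, Bottom → 4; maximin = 4.
Column maxima: X → 6, Y → 5, Z → 4; minimax = 4.
maximin = minimax = 4, so a saddle point exists.

Yes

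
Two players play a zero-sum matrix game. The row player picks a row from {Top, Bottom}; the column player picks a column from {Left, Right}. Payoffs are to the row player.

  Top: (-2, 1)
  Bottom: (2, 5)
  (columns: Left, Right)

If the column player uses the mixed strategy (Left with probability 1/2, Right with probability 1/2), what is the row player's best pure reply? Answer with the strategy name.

Expected payoff of Top: (1/2)·(-2) + (1/2)·1 = -1/2.
Expected payoff of Bottom: (1/2)·2 + (1/2)·5 = 7/2.
The largest is 7/2, so the row player's best response is Bottom.

Bottom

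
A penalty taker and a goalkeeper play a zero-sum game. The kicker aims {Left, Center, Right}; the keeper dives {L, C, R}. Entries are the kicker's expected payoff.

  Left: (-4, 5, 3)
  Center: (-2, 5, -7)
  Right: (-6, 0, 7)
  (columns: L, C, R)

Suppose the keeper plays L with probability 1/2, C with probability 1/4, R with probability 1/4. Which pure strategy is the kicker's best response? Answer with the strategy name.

Left

Expected payoff of Left: (1/2)·(-4) + (1/4)·5 + (1/4)·3 = 0.
Expected payoff of Center: (1/2)·(-2) + (1/4)·5 + (1/4)·(-7) = -3/2.
Expected payoff of Right: (1/2)·(-6) + (1/4)·0 + (1/4)·7 = -5/4.
The largest is 0, so the kicker's best response is Left.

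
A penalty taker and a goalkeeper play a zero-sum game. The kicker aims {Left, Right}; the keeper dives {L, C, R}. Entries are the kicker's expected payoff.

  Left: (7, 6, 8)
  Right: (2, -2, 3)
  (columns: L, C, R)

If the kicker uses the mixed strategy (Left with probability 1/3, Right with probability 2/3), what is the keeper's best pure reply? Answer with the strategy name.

If the keeper plays L, the kicker's expected payoff is (1/3)·7 + (2/3)·2 = 11/3.
If the keeper plays C, the kicker's expected payoff is (1/3)·6 + (2/3)·(-2) = 2/3.
If the keeper plays R, the kicker's expected payoff is (1/3)·8 + (2/3)·3 = 14/3.
The keeper minimizes the kicker's payoff; the smallest is 2/3, so the best response is C.

C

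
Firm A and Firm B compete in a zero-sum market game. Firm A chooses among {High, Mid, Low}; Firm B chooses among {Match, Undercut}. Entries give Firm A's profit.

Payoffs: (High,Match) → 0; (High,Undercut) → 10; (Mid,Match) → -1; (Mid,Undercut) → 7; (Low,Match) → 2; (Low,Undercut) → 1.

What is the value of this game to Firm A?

Row minima: High → 0, Mid → -1, Low → 1; maximin = 1.
Column maxima: Match → 2, Undercut → 10; minimax = 2.
1 ≠ 2, so there is no saddle point; optimal play is mixed.
Mid is strictly dominated by High, so Firm A never plays it.
On the remaining 2×2 (High, Low vs Match, Undercut):
Let Firm A play High with probability p. Expected payoff against Match: 0p + 2(1−p) = −2p + 2; against Undercut: 10p + 1(1−p) = 9p + 1.
Setting these equal: −2p + 2 = 9p + 1 ⇒ −11p = -1 ⇒ p = 1/11, and the value is (-2)·(1/11) + 2 = 20/11.
For Firm B: with q = P(Match), equating High's and Low's payoffs gives −10q + 10 = q + 1 ⇒ q = 9/11.

20/11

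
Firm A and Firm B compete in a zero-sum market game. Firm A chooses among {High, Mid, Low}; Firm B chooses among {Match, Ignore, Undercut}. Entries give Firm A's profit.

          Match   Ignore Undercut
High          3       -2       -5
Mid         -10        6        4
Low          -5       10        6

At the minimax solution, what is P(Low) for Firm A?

Row minima: High → -5, Mid → -10, Low → -5; maximin = -5.
Column maxima: Match → 3, Ignore → 10, Undercut → 6; minimax = 3.
-5 ≠ 3, so there is no saddle point; optimal play is mixed.
Mid is strictly dominated by Low, so Firm A never plays it.
Ignore is strictly dominated by Undercut (it gives Firm A strictly more in every row), so Firm B never plays it.
On the remaining 2×2 (High, Low vs Match, Undercut):
Let Firm A play High with probability p. Expected payoff against Match: 3p + (-5)(1−p) = 8p − 5; against Undercut: (-5)p + 6(1−p) = −11p + 6.
Setting these equal: 8p − 5 = −11p + 6 ⇒ 19p = 11 ⇒ p = 11/19, and the value is (8)·(11/19) − 5 = -7/19.
For Firm B: with q = P(Match), equating High's and Low's payoffs gives 8q − 5 = −11q + 6 ⇒ q = 11/19.

8/19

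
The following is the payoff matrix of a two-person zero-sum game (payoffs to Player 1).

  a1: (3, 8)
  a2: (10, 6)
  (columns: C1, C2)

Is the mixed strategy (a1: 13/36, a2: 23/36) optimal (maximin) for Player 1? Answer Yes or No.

No

Against C1 this mix gives (13/36)·3 + (23/36)·10 = 269/36.
Against C2 this mix gives (13/36)·8 + (23/36)·6 = 121/18.
Player 2 will play C2, holding Player 1 to 121/18. Shifting weight toward the row that does better against C2 would raise this floor (the equalizing mix achieves 62/9 against both C2 and C1), so the proposed strategy is not optimal.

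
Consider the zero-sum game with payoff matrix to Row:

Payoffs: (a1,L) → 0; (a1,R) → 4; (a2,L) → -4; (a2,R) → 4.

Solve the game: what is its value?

0

Row minima: a1 → 0, a2 → -4; maximin = 0.
Column maxima: L → 0, R → 4; minimax = 0.
Since maximin = minimax = 0, there is a saddle point and the value is 0.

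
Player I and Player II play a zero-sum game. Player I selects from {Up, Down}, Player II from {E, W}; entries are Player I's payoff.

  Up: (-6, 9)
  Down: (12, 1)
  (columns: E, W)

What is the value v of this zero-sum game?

57/13

Row minima: Up → -6, Down → 1; maximin = 1.
Column maxima: E → 12, W → 9; minimax = 9.
1 ≠ 9, so there is no saddle point; optimal play is mixed.
Let Player I play Up with probability p. Expected payoff against E: (-6)p + 12(1−p) = −18p + 12; against W: 9p + 1(1−p) = 8p + 1.
Setting these equal: −18p + 12 = 8p + 1 ⇒ −26p = -11 ⇒ p = 11/26, and the value is (-18)·(11/26) + 12 = 57/13.
For Player II: with q = P(E), equating Up's and Down's payoffs gives −15q + 9 = 11q + 1 ⇒ q = 4/13.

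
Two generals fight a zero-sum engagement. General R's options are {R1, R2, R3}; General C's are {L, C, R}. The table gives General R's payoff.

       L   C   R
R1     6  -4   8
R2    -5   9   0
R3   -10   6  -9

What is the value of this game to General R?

17/12

Row minima: R1 → -4, R2 → -5, R3 → -10; maximin = -4.
Column maxima: L → 6, C → 9, R → 8; minimax = 6.
-4 ≠ 6, so there is no saddle point; optimal play is mixed.
R3 is strictly dominated by R2, so General R never plays it.
R is strictly dominated by L (it gives General R strictly more in every row), so General C never plays it.
On the remaining 2×2 (R1, R2 vs L, C):
Let General R play R1 with probability p. Expected payoff against L: 6p + (-5)(1−p) = 11p − 5; against C: (-4)p + 9(1−p) = −13p + 9.
Setting these equal: 11p − 5 = −13p + 9 ⇒ 24p = 14 ⇒ p = 7/12, and the value is (11)·(7/12) − 5 = 17/12.
For General C: with q = P(L), equating R1's and R2's payoffs gives 10q − 4 = −14q + 9 ⇒ q = 13/24.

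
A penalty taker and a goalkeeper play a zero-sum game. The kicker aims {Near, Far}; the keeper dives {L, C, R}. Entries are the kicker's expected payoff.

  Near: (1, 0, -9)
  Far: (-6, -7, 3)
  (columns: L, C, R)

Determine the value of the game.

-63/19

Row minima: Near → -9, Far → -7; maximin = -7.
Column maxima: L → 1, C → 0, R → 3; minimax = 0.
-7 ≠ 0, so there is no saddle point; optimal play is mixed.
L is strictly dominated by C (it gives the kicker strictly more in every row), so the keeper never plays it.
On the remaining 2×2 (Near, Far vs C, R):
Let the kicker play Near with probability p. Expected payoff against C: 0p + (-7)(1−p) = 7p − 7; against R: (-9)p + 3(1−p) = −12p + 3.
Setting these equal: 7p − 7 = −12p + 3 ⇒ 19p = 10 ⇒ p = 10/19, and the value is (7)·(10/19) − 7 = -63/19.
For the keeper: with q = P(C), equating Near's and Far's payoffs gives 9q − 9 = −10q + 3 ⇒ q = 12/19.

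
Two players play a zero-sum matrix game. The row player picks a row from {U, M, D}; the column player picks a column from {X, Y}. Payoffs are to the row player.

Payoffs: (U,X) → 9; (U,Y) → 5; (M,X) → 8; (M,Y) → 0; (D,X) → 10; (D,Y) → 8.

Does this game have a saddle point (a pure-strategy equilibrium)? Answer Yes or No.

Row minima: U → 5, M → 0, D → 8; maximin = 8.
Column maxima: X → 10, Y → 8; minimax = 8.
maximin = minimax = 8, so a saddle point exists.

Yes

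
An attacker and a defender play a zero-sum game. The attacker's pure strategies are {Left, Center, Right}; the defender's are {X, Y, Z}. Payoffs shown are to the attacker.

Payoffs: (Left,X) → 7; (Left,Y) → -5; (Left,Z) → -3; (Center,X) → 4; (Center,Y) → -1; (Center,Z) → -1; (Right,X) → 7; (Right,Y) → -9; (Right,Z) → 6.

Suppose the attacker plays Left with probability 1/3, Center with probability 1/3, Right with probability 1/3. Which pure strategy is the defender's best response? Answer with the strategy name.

If the defender plays X, the attacker's expected payoff is (1/3)·7 + (1/3)·4 + (1/3)·7 = 6.
If the defender plays Y, the attacker's expected payoff is (1/3)·(-5) + (1/3)·(-1) + (1/3)·(-9) = -5.
If the defender plays Z, the attacker's expected payoff is (1/3)·(-3) + (1/3)·(-1) + (1/3)·6 = 2/3.
The defender minimizes the attacker's payoff; the smallest is -5, so the best response is Y.

Y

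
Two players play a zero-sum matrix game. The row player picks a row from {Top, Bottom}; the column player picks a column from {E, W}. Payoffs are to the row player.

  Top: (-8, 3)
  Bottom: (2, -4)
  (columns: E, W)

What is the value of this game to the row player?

-26/17

Row minima: Top → -8, Bottom → -4; maximin = -4.
Column maxima: E → 2, W → 3; minimax = 2.
-4 ≠ 2, so there is no saddle point; optimal play is mixed.
Let the row player play Top with probability p. Expected payoff against E: (-8)p + 2(1−p) = −10p + 2; against W: 3p + (-4)(1−p) = 7p − 4.
Setting these equal: −10p + 2 = 7p − 4 ⇒ −17p = -6 ⇒ p = 6/17, and the value is (-10)·(6/17) + 2 = -26/17.
For the column player: with q = P(E), equating Top's and Bottom's payoffs gives −11q + 3 = 6q − 4 ⇒ q = 7/17.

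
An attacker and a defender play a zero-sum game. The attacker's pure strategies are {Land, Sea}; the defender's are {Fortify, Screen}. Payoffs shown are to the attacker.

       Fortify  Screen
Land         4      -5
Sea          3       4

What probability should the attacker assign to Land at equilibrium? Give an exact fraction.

1/10

Row minima: Land → -5, Sea → 3; maximin = 3.
Column maxima: Fortify → 4, Screen → 4; minimax = 4.
3 ≠ 4, so there is no saddle point; optimal play is mixed.
Let the attacker play Land with probability p. Expected payoff against Fortify: 4p + 3(1−p) = p + 3; against Screen: (-5)p + 4(1−p) = −9p + 4.
Setting these equal: p + 3 = −9p + 4 ⇒ 10p = 1 ⇒ p = 1/10, and the value is (1)·(1/10) + 3 = 31/10.
For the defender: with q = P(Fortify), equating Land's and Sea's payoffs gives 9q − 5 = −q + 4 ⇒ q = 9/10.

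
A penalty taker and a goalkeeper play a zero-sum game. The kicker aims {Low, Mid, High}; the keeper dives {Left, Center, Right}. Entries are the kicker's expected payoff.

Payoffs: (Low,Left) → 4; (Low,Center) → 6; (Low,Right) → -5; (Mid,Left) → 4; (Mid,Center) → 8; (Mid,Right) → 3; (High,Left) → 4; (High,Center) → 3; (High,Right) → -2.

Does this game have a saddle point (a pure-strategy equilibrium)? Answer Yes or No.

Yes

Row minima: Low → -5, Mid → 3, High → -2; maximin = 3.
Column maxima: Left → 4, Center → 8, Right → 3; minimax = 3.
maximin = minimax = 3, so a saddle point exists.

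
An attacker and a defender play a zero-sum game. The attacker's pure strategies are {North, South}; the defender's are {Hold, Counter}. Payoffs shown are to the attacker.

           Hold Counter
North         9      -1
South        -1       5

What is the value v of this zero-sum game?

11/4

Row minima: North → -1, South → -1; maximin = -1.
Column maxima: Hold → 9, Counter → 5; minimax = 5.
-1 ≠ 5, so there is no saddle point; optimal play is mixed.
Let the attacker play North with probability p. Expected payoff against Hold: 9p + (-1)(1−p) = 10p − 1; against Counter: (-1)p + 5(1−p) = −6p + 5.
Setting these equal: 10p − 1 = −6p + 5 ⇒ 16p = 6 ⇒ p = 3/8, and the value is (10)·(3/8) − 1 = 11/4.
For the defender: with q = P(Hold), equating North's and South's payoffs gives 10q − 1 = −6q + 5 ⇒ q = 3/8.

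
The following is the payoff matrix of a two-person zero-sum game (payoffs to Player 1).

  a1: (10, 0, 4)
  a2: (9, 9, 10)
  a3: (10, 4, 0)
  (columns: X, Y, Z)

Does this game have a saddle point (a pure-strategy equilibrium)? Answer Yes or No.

Row minima: a1 → 0, a2 → 9, a3 → 0; maximin = 9.
Column maxima: X → 10, Y → 9, Z → 10; minimax = 9.
maximin = minimax = 9, so a saddle point exists.

Yes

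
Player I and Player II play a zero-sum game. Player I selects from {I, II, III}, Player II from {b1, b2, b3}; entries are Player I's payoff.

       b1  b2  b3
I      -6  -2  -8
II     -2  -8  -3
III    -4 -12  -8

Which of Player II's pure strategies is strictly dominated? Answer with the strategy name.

b1

b3 holds Player I's payoff strictly below b1 in every row: -8 < -6, -3 < -2, -8 < -4.
So b1 is strictly dominated for Player II.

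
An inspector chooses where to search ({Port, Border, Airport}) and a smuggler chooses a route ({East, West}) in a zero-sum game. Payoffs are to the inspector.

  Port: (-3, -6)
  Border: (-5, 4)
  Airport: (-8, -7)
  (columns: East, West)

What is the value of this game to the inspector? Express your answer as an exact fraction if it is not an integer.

-7/2

Row minima: Port → -6, Border → -5, Airport → -8; maximin = -5.
Column maxima: East → -3, West → 4; minimax = -3.
-5 ≠ -3, so there is no saddle point; optimal play is mixed.
Airport is strictly dominated by Port, so the inspector never plays it.
On the remaining 2×2 (Port, Border vs East, West):
Let the inspector play Port with probability p. Expected payoff against East: (-3)p + (-5)(1−p) = 2p − 5; against West: (-6)p + 4(1−p) = −10p + 4.
Setting these equal: 2p − 5 = −10p + 4 ⇒ 12p = 9 ⇒ p = 3/4, and the value is (2)·(3/4) − 5 = -7/2.
For the smuggler: with q = P(East), equating Port's and Border's payoffs gives 3q − 6 = −9q + 4 ⇒ q = 5/6.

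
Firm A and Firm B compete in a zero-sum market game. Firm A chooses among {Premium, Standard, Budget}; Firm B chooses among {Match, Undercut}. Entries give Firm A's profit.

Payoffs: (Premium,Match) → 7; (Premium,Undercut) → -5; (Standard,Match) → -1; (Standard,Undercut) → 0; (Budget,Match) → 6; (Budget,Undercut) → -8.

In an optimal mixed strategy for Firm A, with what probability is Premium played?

Row minima: Premium → -5, Standard → -1, Budget → -8; maximin = -1.
Column maxima: Match → 7, Undercut → 0; minimax = 0.
-1 ≠ 0, so there is no saddle point; optimal play is mixed.
Budget is strictly dominated by Premium, so Firm A never plays it.
On the remaining 2×2 (Premium, Standard vs Match, Undercut):
Let Firm A play Premium with probability p. Expected payoff against Match: 7p + (-1)(1−p) = 8p − 1; against Undercut: (-5)p + 0(1−p) = −5p.
Setting these equal: 8p − 1 = −5p ⇒ 13p = 1 ⇒ p = 1/13, and the value is (8)·(1/13) − 1 = -5/13.
For Firm B: with q = P(Match), equating Premium's and Standard's payoffs gives 12q − 5 = −q ⇒ q = 5/13.

1/13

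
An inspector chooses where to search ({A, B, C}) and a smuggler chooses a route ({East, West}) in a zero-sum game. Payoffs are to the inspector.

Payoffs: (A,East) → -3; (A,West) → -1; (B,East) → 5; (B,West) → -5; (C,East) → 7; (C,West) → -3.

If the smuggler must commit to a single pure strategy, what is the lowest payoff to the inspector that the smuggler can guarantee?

Column maxima: East → 7, West → -1.
The smallest of these is -1.

-1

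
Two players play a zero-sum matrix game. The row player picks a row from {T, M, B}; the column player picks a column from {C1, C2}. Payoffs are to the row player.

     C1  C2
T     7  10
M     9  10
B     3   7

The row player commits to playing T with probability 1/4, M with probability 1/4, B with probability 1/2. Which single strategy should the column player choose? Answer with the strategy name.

If the column player plays C1, the row player's expected payoff is (1/4)·7 + (1/4)·9 + (1/2)·3 = 11/2.
If the column player plays C2, the row player's expected payoff is (1/4)·10 + (1/4)·10 + (1/2)·7 = 17/2.
The column player minimizes the row player's payoff; the smallest is 11/2, so the best response is C1.

C1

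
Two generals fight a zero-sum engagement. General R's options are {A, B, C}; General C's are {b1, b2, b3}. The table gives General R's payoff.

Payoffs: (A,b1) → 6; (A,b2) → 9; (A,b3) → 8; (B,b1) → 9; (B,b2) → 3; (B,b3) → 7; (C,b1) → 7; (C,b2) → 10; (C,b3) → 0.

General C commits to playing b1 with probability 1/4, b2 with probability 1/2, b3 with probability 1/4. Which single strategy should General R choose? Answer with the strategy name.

Expected payoff of A: (1/4)·6 + (1/2)·9 + (1/4)·8 = 8.
Expected payoff of B: (1/4)·9 + (1/2)·3 + (1/4)·7 = 11/2.
Expected payoff of C: (1/4)·7 + (1/2)·10 + (1/4)·0 = 27/4.
The largest is 8, so General R's best response is A.

A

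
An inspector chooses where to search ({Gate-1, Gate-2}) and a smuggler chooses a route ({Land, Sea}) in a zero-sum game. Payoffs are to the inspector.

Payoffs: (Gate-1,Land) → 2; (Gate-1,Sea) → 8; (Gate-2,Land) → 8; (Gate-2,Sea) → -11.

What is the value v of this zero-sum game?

Row minima: Gate-1 → 2, Gate-2 → -11; maximin = 2.
Column maxima: Land → 8, Sea → 8; minimax = 8.
2 ≠ 8, so there is no saddle point; optimal play is mixed.
Let the inspector play Gate-1 with probability p. Expected payoff against Land: 2p + 8(1−p) = −6p + 8; against Sea: 8p + (-11)(1−p) = 19p − 11.
Setting these equal: −6p + 8 = 19p − 11 ⇒ −25p = -19 ⇒ p = 19/25, and the value is (-6)·(19/25) + 8 = 86/25.
For the smuggler: with q = P(Land), equating Gate-1's and Gate-2's payoffs gives −6q + 8 = 19q − 11 ⇒ q = 19/25.

86/25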